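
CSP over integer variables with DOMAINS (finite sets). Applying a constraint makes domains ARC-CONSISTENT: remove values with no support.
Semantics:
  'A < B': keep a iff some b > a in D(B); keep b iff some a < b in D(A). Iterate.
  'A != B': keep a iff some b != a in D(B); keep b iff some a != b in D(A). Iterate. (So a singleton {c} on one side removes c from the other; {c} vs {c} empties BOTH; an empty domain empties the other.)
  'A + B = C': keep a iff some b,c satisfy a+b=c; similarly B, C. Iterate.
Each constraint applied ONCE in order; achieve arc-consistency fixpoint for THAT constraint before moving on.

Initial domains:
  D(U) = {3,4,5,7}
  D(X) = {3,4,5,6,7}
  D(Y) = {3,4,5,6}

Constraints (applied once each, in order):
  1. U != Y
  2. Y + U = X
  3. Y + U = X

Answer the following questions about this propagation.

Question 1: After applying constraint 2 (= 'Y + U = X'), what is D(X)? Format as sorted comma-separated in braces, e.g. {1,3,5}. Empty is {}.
Answer: {6,7}

Derivation:
Constraint 1 (U != Y) on D(U)={3,4,5,7} D(Y)={3,4,5,6}: no change
Constraint 2 (Y + U = X) on D(Y)={3,4,5,6} D(U)={3,4,5,7} D(X)={3,4,5,6,7}: Y {3,4,5,6}->{3,4}; U {3,4,5,7}->{3,4}; X {3,4,5,6,7}->{6,7}
So after constraint 2: D(X) = {6,7}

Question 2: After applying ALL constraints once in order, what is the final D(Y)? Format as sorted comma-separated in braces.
Constraint 1 (U != Y) on D(U)={3,4,5,7} D(Y)={3,4,5,6}: no change
Constraint 2 (Y + U = X) on D(Y)={3,4,5,6} D(U)={3,4,5,7} D(X)={3,4,5,6,7}: Y {3,4,5,6}->{3,4}; U {3,4,5,7}->{3,4}; X {3,4,5,6,7}->{6,7}
Constraint 3 (Y + U = X) on D(Y)={3,4} D(U)={3,4} D(X)={6,7}: no change
So after all 3 constraints: D(Y) = {3,4}

Answer: {3,4}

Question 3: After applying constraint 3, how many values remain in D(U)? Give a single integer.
Constraint 1 (U != Y) on D(U)={3,4,5,7} D(Y)={3,4,5,6}: no change
Constraint 2 (Y + U = X) on D(Y)={3,4,5,6} D(U)={3,4,5,7} D(X)={3,4,5,6,7}: Y {3,4,5,6}->{3,4}; U {3,4,5,7}->{3,4}; X {3,4,5,6,7}->{6,7}
Constraint 3 (Y + U = X) on D(Y)={3,4} D(U)={3,4} D(X)={6,7}: no change
So after constraint 3: D(U)={3,4}, size = 2

Answer: 2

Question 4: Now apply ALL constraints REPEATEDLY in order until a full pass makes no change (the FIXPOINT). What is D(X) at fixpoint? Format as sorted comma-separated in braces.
Answer: {6,7}

Derivation:
pass 0 (initial): D(X)={3,4,5,6,7}
pass 1: U {3,4,5,7}->{3,4}; X {3,4,5,6,7}->{6,7}; Y {3,4,5,6}->{3,4}
pass 2: no change
Fixpoint after 2 passes: D(X) = {6,7}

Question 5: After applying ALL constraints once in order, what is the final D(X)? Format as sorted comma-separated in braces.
Answer: {6,7}

Derivation:
Constraint 1 (U != Y) on D(U)={3,4,5,7} D(Y)={3,4,5,6}: no change
Constraint 2 (Y + U = X) on D(Y)={3,4,5,6} D(U)={3,4,5,7} D(X)={3,4,5,6,7}: Y {3,4,5,6}->{3,4}; U {3,4,5,7}->{3,4}; X {3,4,5,6,7}->{6,7}
Constraint 3 (Y + U = X) on D(Y)={3,4} D(U)={3,4} D(X)={6,7}: no change
So after all 3 constraints: D(X) = {6,7}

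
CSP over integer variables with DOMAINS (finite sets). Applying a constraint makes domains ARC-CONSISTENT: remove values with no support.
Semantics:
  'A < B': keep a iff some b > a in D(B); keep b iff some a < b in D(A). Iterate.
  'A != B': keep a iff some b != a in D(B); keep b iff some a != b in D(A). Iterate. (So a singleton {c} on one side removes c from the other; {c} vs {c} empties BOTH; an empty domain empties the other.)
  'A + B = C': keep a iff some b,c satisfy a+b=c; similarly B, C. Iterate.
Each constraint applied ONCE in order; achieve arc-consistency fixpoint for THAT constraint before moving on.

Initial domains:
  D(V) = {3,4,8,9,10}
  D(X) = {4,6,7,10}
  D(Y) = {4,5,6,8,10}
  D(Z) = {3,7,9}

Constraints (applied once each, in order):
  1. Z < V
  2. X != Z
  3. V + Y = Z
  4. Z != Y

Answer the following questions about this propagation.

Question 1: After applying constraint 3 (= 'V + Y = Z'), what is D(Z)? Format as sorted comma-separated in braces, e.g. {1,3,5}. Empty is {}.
Answer: {9}

Derivation:
Constraint 1 (Z < V) on D(Z)={3,7,9} D(V)={3,4,8,9,10}: V {3,4,8,9,10}->{4,8,9,10}
Constraint 2 (X != Z) on D(X)={4,6,7,10} D(Z)={3,7,9}: no change
Constraint 3 (V + Y = Z) on D(V)={4,8,9,10} D(Y)={4,5,6,8,10} D(Z)={3,7,9}: V {4,8,9,10}->{4}; Y {4,5,6,8,10}->{5}; Z {3,7,9}->{9}
So after constraint 3: D(Z) = {9}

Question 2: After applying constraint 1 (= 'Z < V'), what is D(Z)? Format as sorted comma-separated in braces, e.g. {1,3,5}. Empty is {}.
Constraint 1 (Z < V) on D(Z)={3,7,9} D(V)={3,4,8,9,10}: V {3,4,8,9,10}->{4,8,9,10}
So after constraint 1: D(Z) = {3,7,9}

Answer: {3,7,9}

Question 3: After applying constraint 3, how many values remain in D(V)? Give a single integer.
Answer: 1

Derivation:
Constraint 1 (Z < V) on D(Z)={3,7,9} D(V)={3,4,8,9,10}: V {3,4,8,9,10}->{4,8,9,10}
Constraint 2 (X != Z) on D(X)={4,6,7,10} D(Z)={3,7,9}: no change
Constraint 3 (V + Y = Z) on D(V)={4,8,9,10} D(Y)={4,5,6,8,10} D(Z)={3,7,9}: V {4,8,9,10}->{4}; Y {4,5,6,8,10}->{5}; Z {3,7,9}->{9}
So after constraint 3: D(V)={4}, size = 1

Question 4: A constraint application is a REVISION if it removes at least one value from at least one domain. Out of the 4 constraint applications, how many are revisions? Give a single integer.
Constraint 1 (Z < V) on D(Z)={3,7,9} D(V)={3,4,8,9,10}: V {3,4,8,9,10}->{4,8,9,10} => REVISION
Constraint 2 (X != Z) on D(X)={4,6,7,10} D(Z)={3,7,9}: no change => not a revision
Constraint 3 (V + Y = Z) on D(V)={4,8,9,10} D(Y)={4,5,6,8,10} D(Z)={3,7,9}: V {4,8,9,10}->{4}; Y {4,5,6,8,10}->{5}; Z {3,7,9}->{9} => REVISION
Constraint 4 (Z != Y) on D(Z)={9} D(Y)={5}: no change => not a revision
Total revisions = 2

Answer: 2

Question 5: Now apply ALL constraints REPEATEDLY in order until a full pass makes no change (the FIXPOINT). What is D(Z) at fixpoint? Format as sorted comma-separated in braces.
pass 0 (initial): D(Z)={3,7,9}
pass 1: V {3,4,8,9,10}->{4}; Y {4,5,6,8,10}->{5}; Z {3,7,9}->{9}
pass 2: V {4}->{}; X {4,6,7,10}->{}; Y {5}->{}; Z {9}->{}
pass 3: no change
Fixpoint after 3 passes: D(Z) = {}

Answer: {}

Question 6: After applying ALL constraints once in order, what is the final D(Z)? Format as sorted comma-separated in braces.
Answer: {9}

Derivation:
Constraint 1 (Z < V) on D(Z)={3,7,9} D(V)={3,4,8,9,10}: V {3,4,8,9,10}->{4,8,9,10}
Constraint 2 (X != Z) on D(X)={4,6,7,10} D(Z)={3,7,9}: no change
Constraint 3 (V + Y = Z) on D(V)={4,8,9,10} D(Y)={4,5,6,8,10} D(Z)={3,7,9}: V {4,8,9,10}->{4}; Y {4,5,6,8,10}->{5}; Z {3,7,9}->{9}
Constraint 4 (Z != Y) on D(Z)={9} D(Y)={5}: no change
So after all 4 constraints: D(Z) = {9}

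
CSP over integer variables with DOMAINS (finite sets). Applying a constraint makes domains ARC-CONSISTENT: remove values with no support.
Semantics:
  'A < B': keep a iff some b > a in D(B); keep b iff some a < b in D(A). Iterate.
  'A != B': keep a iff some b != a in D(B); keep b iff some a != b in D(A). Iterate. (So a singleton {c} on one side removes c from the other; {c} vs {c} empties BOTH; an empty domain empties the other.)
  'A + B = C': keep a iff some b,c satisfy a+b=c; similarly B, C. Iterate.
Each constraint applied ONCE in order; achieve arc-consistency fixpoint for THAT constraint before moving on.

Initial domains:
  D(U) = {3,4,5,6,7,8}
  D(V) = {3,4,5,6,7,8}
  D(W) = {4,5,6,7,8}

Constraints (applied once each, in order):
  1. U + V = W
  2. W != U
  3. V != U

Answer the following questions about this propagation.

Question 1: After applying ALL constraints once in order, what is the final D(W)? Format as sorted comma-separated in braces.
Answer: {6,7,8}

Derivation:
Constraint 1 (U + V = W) on D(U)={3,4,5,6,7,8} D(V)={3,4,5,6,7,8} D(W)={4,5,6,7,8}: U {3,4,5,6,7,8}->{3,4,5}; V {3,4,5,6,7,8}->{3,4,5}; W {4,5,6,7,8}->{6,7,8}
Constraint 2 (W != U) on D(W)={6,7,8} D(U)={3,4,5}: no change
Constraint 3 (V != U) on D(V)={3,4,5} D(U)={3,4,5}: no change
So after all 3 constraints: D(W) = {6,7,8}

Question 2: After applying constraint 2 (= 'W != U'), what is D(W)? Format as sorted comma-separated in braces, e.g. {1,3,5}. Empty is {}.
Answer: {6,7,8}

Derivation:
Constraint 1 (U + V = W) on D(U)={3,4,5,6,7,8} D(V)={3,4,5,6,7,8} D(W)={4,5,6,7,8}: U {3,4,5,6,7,8}->{3,4,5}; V {3,4,5,6,7,8}->{3,4,5}; W {4,5,6,7,8}->{6,7,8}
Constraint 2 (W != U) on D(W)={6,7,8} D(U)={3,4,5}: no change
So after constraint 2: D(W) = {6,7,8}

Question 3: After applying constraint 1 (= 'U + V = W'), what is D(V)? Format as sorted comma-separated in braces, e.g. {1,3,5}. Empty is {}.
Answer: {3,4,5}

Derivation:
Constraint 1 (U + V = W) on D(U)={3,4,5,6,7,8} D(V)={3,4,5,6,7,8} D(W)={4,5,6,7,8}: U {3,4,5,6,7,8}->{3,4,5}; V {3,4,5,6,7,8}->{3,4,5}; W {4,5,6,7,8}->{6,7,8}
So after constraint 1: D(V) = {3,4,5}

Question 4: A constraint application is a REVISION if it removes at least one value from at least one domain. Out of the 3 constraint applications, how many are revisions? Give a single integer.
Answer: 1

Derivation:
Constraint 1 (U + V = W) on D(U)={3,4,5,6,7,8} D(V)={3,4,5,6,7,8} D(W)={4,5,6,7,8}: U {3,4,5,6,7,8}->{3,4,5}; V {3,4,5,6,7,8}->{3,4,5}; W {4,5,6,7,8}->{6,7,8} => REVISION
Constraint 2 (W != U) on D(W)={6,7,8} D(U)={3,4,5}: no change => not a revision
Constraint 3 (V != U) on D(V)={3,4,5} D(U)={3,4,5}: no change => not a revision
Total revisions = 1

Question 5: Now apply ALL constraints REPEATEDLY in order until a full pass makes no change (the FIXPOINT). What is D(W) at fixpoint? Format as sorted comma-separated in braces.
pass 0 (initial): D(W)={4,5,6,7,8}
pass 1: U {3,4,5,6,7,8}->{3,4,5}; V {3,4,5,6,7,8}->{3,4,5}; W {4,5,6,7,8}->{6,7,8}
pass 2: no change
Fixpoint after 2 passes: D(W) = {6,7,8}

Answer: {6,7,8}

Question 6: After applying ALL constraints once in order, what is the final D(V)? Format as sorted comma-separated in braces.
Answer: {3,4,5}

Derivation:
Constraint 1 (U + V = W) on D(U)={3,4,5,6,7,8} D(V)={3,4,5,6,7,8} D(W)={4,5,6,7,8}: U {3,4,5,6,7,8}->{3,4,5}; V {3,4,5,6,7,8}->{3,4,5}; W {4,5,6,7,8}->{6,7,8}
Constraint 2 (W != U) on D(W)={6,7,8} D(U)={3,4,5}: no change
Constraint 3 (V != U) on D(V)={3,4,5} D(U)={3,4,5}: no change
So after all 3 constraints: D(V) = {3,4,5}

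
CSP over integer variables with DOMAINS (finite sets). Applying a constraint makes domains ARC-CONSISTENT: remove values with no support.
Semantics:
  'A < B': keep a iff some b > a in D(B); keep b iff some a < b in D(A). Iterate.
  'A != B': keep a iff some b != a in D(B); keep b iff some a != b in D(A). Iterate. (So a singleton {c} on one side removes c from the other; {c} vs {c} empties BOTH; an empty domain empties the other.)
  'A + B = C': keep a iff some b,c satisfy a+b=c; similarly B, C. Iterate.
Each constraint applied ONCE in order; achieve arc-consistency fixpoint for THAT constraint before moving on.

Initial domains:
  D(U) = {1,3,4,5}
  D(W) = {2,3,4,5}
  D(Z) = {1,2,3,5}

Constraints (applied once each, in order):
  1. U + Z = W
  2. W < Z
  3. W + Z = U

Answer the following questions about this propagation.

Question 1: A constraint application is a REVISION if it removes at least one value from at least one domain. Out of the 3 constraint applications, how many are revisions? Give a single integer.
Answer: 3

Derivation:
Constraint 1 (U + Z = W) on D(U)={1,3,4,5} D(Z)={1,2,3,5} D(W)={2,3,4,5}: U {1,3,4,5}->{1,3,4}; Z {1,2,3,5}->{1,2,3} => REVISION
Constraint 2 (W < Z) on D(W)={2,3,4,5} D(Z)={1,2,3}: W {2,3,4,5}->{2}; Z {1,2,3}->{3} => REVISION
Constraint 3 (W + Z = U) on D(W)={2} D(Z)={3} D(U)={1,3,4}: W {2}->{}; Z {3}->{}; U {1,3,4}->{} => REVISION
Total revisions = 3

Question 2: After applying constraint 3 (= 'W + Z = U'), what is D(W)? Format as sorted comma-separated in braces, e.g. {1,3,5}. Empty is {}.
Constraint 1 (U + Z = W) on D(U)={1,3,4,5} D(Z)={1,2,3,5} D(W)={2,3,4,5}: U {1,3,4,5}->{1,3,4}; Z {1,2,3,5}->{1,2,3}
Constraint 2 (W < Z) on D(W)={2,3,4,5} D(Z)={1,2,3}: W {2,3,4,5}->{2}; Z {1,2,3}->{3}
Constraint 3 (W + Z = U) on D(W)={2} D(Z)={3} D(U)={1,3,4}: W {2}->{}; Z {3}->{}; U {1,3,4}->{}
So after constraint 3: D(W) = {}

Answer: {}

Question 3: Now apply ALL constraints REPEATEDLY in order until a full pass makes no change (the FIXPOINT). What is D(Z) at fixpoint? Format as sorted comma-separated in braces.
Answer: {}

Derivation:
pass 0 (initial): D(Z)={1,2,3,5}
pass 1: U {1,3,4,5}->{}; W {2,3,4,5}->{}; Z {1,2,3,5}->{}
pass 2: no change
Fixpoint after 2 passes: D(Z) = {}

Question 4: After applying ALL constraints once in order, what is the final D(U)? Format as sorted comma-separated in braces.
Constraint 1 (U + Z = W) on D(U)={1,3,4,5} D(Z)={1,2,3,5} D(W)={2,3,4,5}: U {1,3,4,5}->{1,3,4}; Z {1,2,3,5}->{1,2,3}
Constraint 2 (W < Z) on D(W)={2,3,4,5} D(Z)={1,2,3}: W {2,3,4,5}->{2}; Z {1,2,3}->{3}
Constraint 3 (W + Z = U) on D(W)={2} D(Z)={3} D(U)={1,3,4}: W {2}->{}; Z {3}->{}; U {1,3,4}->{}
So after all 3 constraints: D(U) = {}

Answer: {}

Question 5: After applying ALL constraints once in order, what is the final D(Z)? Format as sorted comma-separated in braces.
Answer: {}

Derivation:
Constraint 1 (U + Z = W) on D(U)={1,3,4,5} D(Z)={1,2,3,5} D(W)={2,3,4,5}: U {1,3,4,5}->{1,3,4}; Z {1,2,3,5}->{1,2,3}
Constraint 2 (W < Z) on D(W)={2,3,4,5} D(Z)={1,2,3}: W {2,3,4,5}->{2}; Z {1,2,3}->{3}
Constraint 3 (W + Z = U) on D(W)={2} D(Z)={3} D(U)={1,3,4}: W {2}->{}; Z {3}->{}; U {1,3,4}->{}
So after all 3 constraints: D(Z) = {}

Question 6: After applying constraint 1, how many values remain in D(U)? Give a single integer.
Constraint 1 (U + Z = W) on D(U)={1,3,4,5} D(Z)={1,2,3,5} D(W)={2,3,4,5}: U {1,3,4,5}->{1,3,4}; Z {1,2,3,5}->{1,2,3}
So after constraint 1: D(U)={1,3,4}, size = 3

Answer: 3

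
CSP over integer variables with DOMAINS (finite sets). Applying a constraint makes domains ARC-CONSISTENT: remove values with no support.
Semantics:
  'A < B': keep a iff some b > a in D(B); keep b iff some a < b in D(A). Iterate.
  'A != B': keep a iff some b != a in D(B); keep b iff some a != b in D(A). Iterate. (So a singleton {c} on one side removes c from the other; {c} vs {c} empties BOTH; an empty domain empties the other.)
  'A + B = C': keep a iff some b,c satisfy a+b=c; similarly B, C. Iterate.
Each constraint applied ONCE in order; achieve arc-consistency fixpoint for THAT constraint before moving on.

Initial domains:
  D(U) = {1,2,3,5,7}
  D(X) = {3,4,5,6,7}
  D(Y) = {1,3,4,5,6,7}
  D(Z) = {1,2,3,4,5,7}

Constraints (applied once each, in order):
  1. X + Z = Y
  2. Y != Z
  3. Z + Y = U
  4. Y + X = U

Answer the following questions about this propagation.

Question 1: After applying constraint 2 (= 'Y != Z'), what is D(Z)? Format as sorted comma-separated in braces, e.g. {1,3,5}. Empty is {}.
Constraint 1 (X + Z = Y) on D(X)={3,4,5,6,7} D(Z)={1,2,3,4,5,7} D(Y)={1,3,4,5,6,7}: X {3,4,5,6,7}->{3,4,5,6}; Z {1,2,3,4,5,7}->{1,2,3,4}; Y {1,3,4,5,6,7}->{4,5,6,7}
Constraint 2 (Y != Z) on D(Y)={4,5,6,7} D(Z)={1,2,3,4}: no change
So after constraint 2: D(Z) = {1,2,3,4}

Answer: {1,2,3,4}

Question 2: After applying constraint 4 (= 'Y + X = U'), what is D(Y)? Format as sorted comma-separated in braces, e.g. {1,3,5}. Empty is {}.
Constraint 1 (X + Z = Y) on D(X)={3,4,5,6,7} D(Z)={1,2,3,4,5,7} D(Y)={1,3,4,5,6,7}: X {3,4,5,6,7}->{3,4,5,6}; Z {1,2,3,4,5,7}->{1,2,3,4}; Y {1,3,4,5,6,7}->{4,5,6,7}
Constraint 2 (Y != Z) on D(Y)={4,5,6,7} D(Z)={1,2,3,4}: no change
Constraint 3 (Z + Y = U) on D(Z)={1,2,3,4} D(Y)={4,5,6,7} D(U)={1,2,3,5,7}: Z {1,2,3,4}->{1,2,3}; Y {4,5,6,7}->{4,5,6}; U {1,2,3,5,7}->{5,7}
Constraint 4 (Y + X = U) on D(Y)={4,5,6} D(X)={3,4,5,6} D(U)={5,7}: Y {4,5,6}->{4}; X {3,4,5,6}->{3}; U {5,7}->{7}
So after constraint 4: D(Y) = {4}

Answer: {4}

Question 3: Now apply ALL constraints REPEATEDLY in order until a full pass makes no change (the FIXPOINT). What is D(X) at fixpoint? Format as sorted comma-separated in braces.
Answer: {}

Derivation:
pass 0 (initial): D(X)={3,4,5,6,7}
pass 1: U {1,2,3,5,7}->{7}; X {3,4,5,6,7}->{3}; Y {1,3,4,5,6,7}->{4}; Z {1,2,3,4,5,7}->{1,2,3}
pass 2: U {7}->{}; X {3}->{}; Y {4}->{}; Z {1,2,3}->{}
pass 3: no change
Fixpoint after 3 passes: D(X) = {}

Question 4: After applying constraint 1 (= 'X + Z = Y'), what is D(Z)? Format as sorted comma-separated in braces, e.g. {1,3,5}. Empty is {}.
Answer: {1,2,3,4}

Derivation:
Constraint 1 (X + Z = Y) on D(X)={3,4,5,6,7} D(Z)={1,2,3,4,5,7} D(Y)={1,3,4,5,6,7}: X {3,4,5,6,7}->{3,4,5,6}; Z {1,2,3,4,5,7}->{1,2,3,4}; Y {1,3,4,5,6,7}->{4,5,6,7}
So after constraint 1: D(Z) = {1,2,3,4}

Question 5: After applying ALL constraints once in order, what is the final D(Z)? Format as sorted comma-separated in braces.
Answer: {1,2,3}

Derivation:
Constraint 1 (X + Z = Y) on D(X)={3,4,5,6,7} D(Z)={1,2,3,4,5,7} D(Y)={1,3,4,5,6,7}: X {3,4,5,6,7}->{3,4,5,6}; Z {1,2,3,4,5,7}->{1,2,3,4}; Y {1,3,4,5,6,7}->{4,5,6,7}
Constraint 2 (Y != Z) on D(Y)={4,5,6,7} D(Z)={1,2,3,4}: no change
Constraint 3 (Z + Y = U) on D(Z)={1,2,3,4} D(Y)={4,5,6,7} D(U)={1,2,3,5,7}: Z {1,2,3,4}->{1,2,3}; Y {4,5,6,7}->{4,5,6}; U {1,2,3,5,7}->{5,7}
Constraint 4 (Y + X = U) on D(Y)={4,5,6} D(X)={3,4,5,6} D(U)={5,7}: Y {4,5,6}->{4}; X {3,4,5,6}->{3}; U {5,7}->{7}
So after all 4 constraints: D(Z) = {1,2,3}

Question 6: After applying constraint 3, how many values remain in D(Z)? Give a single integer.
Answer: 3

Derivation:
Constraint 1 (X + Z = Y) on D(X)={3,4,5,6,7} D(Z)={1,2,3,4,5,7} D(Y)={1,3,4,5,6,7}: X {3,4,5,6,7}->{3,4,5,6}; Z {1,2,3,4,5,7}->{1,2,3,4}; Y {1,3,4,5,6,7}->{4,5,6,7}
Constraint 2 (Y != Z) on D(Y)={4,5,6,7} D(Z)={1,2,3,4}: no change
Constraint 3 (Z + Y = U) on D(Z)={1,2,3,4} D(Y)={4,5,6,7} D(U)={1,2,3,5,7}: Z {1,2,3,4}->{1,2,3}; Y {4,5,6,7}->{4,5,6}; U {1,2,3,5,7}->{5,7}
So after constraint 3: D(Z)={1,2,3}, size = 3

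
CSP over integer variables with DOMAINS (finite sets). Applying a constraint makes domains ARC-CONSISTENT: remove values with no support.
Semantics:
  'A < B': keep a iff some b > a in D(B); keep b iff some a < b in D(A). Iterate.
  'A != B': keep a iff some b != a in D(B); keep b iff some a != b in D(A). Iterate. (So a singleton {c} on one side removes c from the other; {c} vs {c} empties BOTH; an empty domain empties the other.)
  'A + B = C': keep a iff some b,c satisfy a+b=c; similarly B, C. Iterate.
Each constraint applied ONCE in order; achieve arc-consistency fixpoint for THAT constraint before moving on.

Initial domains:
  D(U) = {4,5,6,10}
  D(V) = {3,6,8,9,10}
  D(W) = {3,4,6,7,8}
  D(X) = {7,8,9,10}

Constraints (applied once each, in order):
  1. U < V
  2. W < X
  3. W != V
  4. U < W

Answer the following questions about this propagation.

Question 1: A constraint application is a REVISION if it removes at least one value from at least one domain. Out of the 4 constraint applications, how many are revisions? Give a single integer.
Answer: 2

Derivation:
Constraint 1 (U < V) on D(U)={4,5,6,10} D(V)={3,6,8,9,10}: U {4,5,6,10}->{4,5,6}; V {3,6,8,9,10}->{6,8,9,10} => REVISION
Constraint 2 (W < X) on D(W)={3,4,6,7,8} D(X)={7,8,9,10}: no change => not a revision
Constraint 3 (W != V) on D(W)={3,4,6,7,8} D(V)={6,8,9,10}: no change => not a revision
Constraint 4 (U < W) on D(U)={4,5,6} D(W)={3,4,6,7,8}: W {3,4,6,7,8}->{6,7,8} => REVISION
Total revisions = 2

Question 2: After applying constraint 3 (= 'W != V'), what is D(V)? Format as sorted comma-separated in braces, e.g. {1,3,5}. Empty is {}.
Constraint 1 (U < V) on D(U)={4,5,6,10} D(V)={3,6,8,9,10}: U {4,5,6,10}->{4,5,6}; V {3,6,8,9,10}->{6,8,9,10}
Constraint 2 (W < X) on D(W)={3,4,6,7,8} D(X)={7,8,9,10}: no change
Constraint 3 (W != V) on D(W)={3,4,6,7,8} D(V)={6,8,9,10}: no change
So after constraint 3: D(V) = {6,8,9,10}

Answer: {6,8,9,10}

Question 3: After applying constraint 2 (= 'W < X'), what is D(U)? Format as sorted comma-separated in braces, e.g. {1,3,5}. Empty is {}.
Answer: {4,5,6}

Derivation:
Constraint 1 (U < V) on D(U)={4,5,6,10} D(V)={3,6,8,9,10}: U {4,5,6,10}->{4,5,6}; V {3,6,8,9,10}->{6,8,9,10}
Constraint 2 (W < X) on D(W)={3,4,6,7,8} D(X)={7,8,9,10}: no change
So after constraint 2: D(U) = {4,5,6}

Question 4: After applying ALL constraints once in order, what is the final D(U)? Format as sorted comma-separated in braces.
Constraint 1 (U < V) on D(U)={4,5,6,10} D(V)={3,6,8,9,10}: U {4,5,6,10}->{4,5,6}; V {3,6,8,9,10}->{6,8,9,10}
Constraint 2 (W < X) on D(W)={3,4,6,7,8} D(X)={7,8,9,10}: no change
Constraint 3 (W != V) on D(W)={3,4,6,7,8} D(V)={6,8,9,10}: no change
Constraint 4 (U < W) on D(U)={4,5,6} D(W)={3,4,6,7,8}: W {3,4,6,7,8}->{6,7,8}
So after all 4 constraints: D(U) = {4,5,6}

Answer: {4,5,6}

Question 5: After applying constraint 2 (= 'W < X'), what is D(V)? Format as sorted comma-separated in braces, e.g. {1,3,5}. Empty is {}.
Answer: {6,8,9,10}

Derivation:
Constraint 1 (U < V) on D(U)={4,5,6,10} D(V)={3,6,8,9,10}: U {4,5,6,10}->{4,5,6}; V {3,6,8,9,10}->{6,8,9,10}
Constraint 2 (W < X) on D(W)={3,4,6,7,8} D(X)={7,8,9,10}: no change
So after constraint 2: D(V) = {6,8,9,10}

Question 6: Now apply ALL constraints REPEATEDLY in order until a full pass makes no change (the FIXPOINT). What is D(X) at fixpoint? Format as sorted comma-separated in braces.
pass 0 (initial): D(X)={7,8,9,10}
pass 1: U {4,5,6,10}->{4,5,6}; V {3,6,8,9,10}->{6,8,9,10}; W {3,4,6,7,8}->{6,7,8}
pass 2: no change
Fixpoint after 2 passes: D(X) = {7,8,9,10}

Answer: {7,8,9,10}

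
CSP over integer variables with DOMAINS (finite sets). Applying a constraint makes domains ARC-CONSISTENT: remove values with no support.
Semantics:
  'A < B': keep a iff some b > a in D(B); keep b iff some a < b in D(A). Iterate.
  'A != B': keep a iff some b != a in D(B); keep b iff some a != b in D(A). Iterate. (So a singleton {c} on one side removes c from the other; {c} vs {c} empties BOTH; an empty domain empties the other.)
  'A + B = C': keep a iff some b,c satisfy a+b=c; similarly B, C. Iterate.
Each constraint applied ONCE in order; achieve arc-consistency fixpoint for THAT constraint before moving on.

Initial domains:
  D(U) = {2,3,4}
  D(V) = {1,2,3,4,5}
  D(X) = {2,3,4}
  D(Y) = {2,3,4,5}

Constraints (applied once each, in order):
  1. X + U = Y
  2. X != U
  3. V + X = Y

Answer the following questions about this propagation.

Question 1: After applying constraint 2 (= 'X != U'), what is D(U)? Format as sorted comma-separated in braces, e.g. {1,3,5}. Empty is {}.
Answer: {2,3}

Derivation:
Constraint 1 (X + U = Y) on D(X)={2,3,4} D(U)={2,3,4} D(Y)={2,3,4,5}: X {2,3,4}->{2,3}; U {2,3,4}->{2,3}; Y {2,3,4,5}->{4,5}
Constraint 2 (X != U) on D(X)={2,3} D(U)={2,3}: no change
So after constraint 2: D(U) = {2,3}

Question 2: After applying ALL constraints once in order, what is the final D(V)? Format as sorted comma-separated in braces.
Constraint 1 (X + U = Y) on D(X)={2,3,4} D(U)={2,3,4} D(Y)={2,3,4,5}: X {2,3,4}->{2,3}; U {2,3,4}->{2,3}; Y {2,3,4,5}->{4,5}
Constraint 2 (X != U) on D(X)={2,3} D(U)={2,3}: no change
Constraint 3 (V + X = Y) on D(V)={1,2,3,4,5} D(X)={2,3} D(Y)={4,5}: V {1,2,3,4,5}->{1,2,3}
So after all 3 constraints: D(V) = {1,2,3}

Answer: {1,2,3}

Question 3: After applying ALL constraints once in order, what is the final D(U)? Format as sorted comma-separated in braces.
Answer: {2,3}

Derivation:
Constraint 1 (X + U = Y) on D(X)={2,3,4} D(U)={2,3,4} D(Y)={2,3,4,5}: X {2,3,4}->{2,3}; U {2,3,4}->{2,3}; Y {2,3,4,5}->{4,5}
Constraint 2 (X != U) on D(X)={2,3} D(U)={2,3}: no change
Constraint 3 (V + X = Y) on D(V)={1,2,3,4,5} D(X)={2,3} D(Y)={4,5}: V {1,2,3,4,5}->{1,2,3}
So after all 3 constraints: D(U) = {2,3}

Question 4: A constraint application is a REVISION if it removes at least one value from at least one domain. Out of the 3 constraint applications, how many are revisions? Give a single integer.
Constraint 1 (X + U = Y) on D(X)={2,3,4} D(U)={2,3,4} D(Y)={2,3,4,5}: X {2,3,4}->{2,3}; U {2,3,4}->{2,3}; Y {2,3,4,5}->{4,5} => REVISION
Constraint 2 (X != U) on D(X)={2,3} D(U)={2,3}: no change => not a revision
Constraint 3 (V + X = Y) on D(V)={1,2,3,4,5} D(X)={2,3} D(Y)={4,5}: V {1,2,3,4,5}->{1,2,3} => REVISION
Total revisions = 2

Answer: 2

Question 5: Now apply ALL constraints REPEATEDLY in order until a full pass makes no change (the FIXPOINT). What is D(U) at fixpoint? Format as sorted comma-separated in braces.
pass 0 (initial): D(U)={2,3,4}
pass 1: U {2,3,4}->{2,3}; V {1,2,3,4,5}->{1,2,3}; X {2,3,4}->{2,3}; Y {2,3,4,5}->{4,5}
pass 2: no change
Fixpoint after 2 passes: D(U) = {2,3}

Answer: {2,3}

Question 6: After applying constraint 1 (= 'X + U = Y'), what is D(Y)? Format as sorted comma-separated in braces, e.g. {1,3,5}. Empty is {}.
Answer: {4,5}

Derivation:
Constraint 1 (X + U = Y) on D(X)={2,3,4} D(U)={2,3,4} D(Y)={2,3,4,5}: X {2,3,4}->{2,3}; U {2,3,4}->{2,3}; Y {2,3,4,5}->{4,5}
So after constraint 1: D(Y) = {4,5}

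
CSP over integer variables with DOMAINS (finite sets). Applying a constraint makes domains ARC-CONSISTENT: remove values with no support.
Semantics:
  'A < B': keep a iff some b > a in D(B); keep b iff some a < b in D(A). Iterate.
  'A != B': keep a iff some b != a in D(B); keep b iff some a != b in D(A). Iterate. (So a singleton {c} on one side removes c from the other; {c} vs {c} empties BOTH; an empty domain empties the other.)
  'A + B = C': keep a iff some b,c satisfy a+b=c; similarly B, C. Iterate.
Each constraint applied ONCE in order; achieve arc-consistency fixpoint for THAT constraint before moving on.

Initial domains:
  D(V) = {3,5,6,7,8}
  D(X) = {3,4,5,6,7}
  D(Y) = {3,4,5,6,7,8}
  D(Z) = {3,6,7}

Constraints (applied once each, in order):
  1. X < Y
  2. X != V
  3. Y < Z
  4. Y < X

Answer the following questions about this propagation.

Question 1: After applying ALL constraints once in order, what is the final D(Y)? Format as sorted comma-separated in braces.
Constraint 1 (X < Y) on D(X)={3,4,5,6,7} D(Y)={3,4,5,6,7,8}: Y {3,4,5,6,7,8}->{4,5,6,7,8}
Constraint 2 (X != V) on D(X)={3,4,5,6,7} D(V)={3,5,6,7,8}: no change
Constraint 3 (Y < Z) on D(Y)={4,5,6,7,8} D(Z)={3,6,7}: Y {4,5,6,7,8}->{4,5,6}; Z {3,6,7}->{6,7}
Constraint 4 (Y < X) on D(Y)={4,5,6} D(X)={3,4,5,6,7}: X {3,4,5,6,7}->{5,6,7}
So after all 4 constraints: D(Y) = {4,5,6}

Answer: {4,5,6}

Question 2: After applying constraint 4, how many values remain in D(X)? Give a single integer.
Constraint 1 (X < Y) on D(X)={3,4,5,6,7} D(Y)={3,4,5,6,7,8}: Y {3,4,5,6,7,8}->{4,5,6,7,8}
Constraint 2 (X != V) on D(X)={3,4,5,6,7} D(V)={3,5,6,7,8}: no change
Constraint 3 (Y < Z) on D(Y)={4,5,6,7,8} D(Z)={3,6,7}: Y {4,5,6,7,8}->{4,5,6}; Z {3,6,7}->{6,7}
Constraint 4 (Y < X) on D(Y)={4,5,6} D(X)={3,4,5,6,7}: X {3,4,5,6,7}->{5,6,7}
So after constraint 4: D(X)={5,6,7}, size = 3

Answer: 3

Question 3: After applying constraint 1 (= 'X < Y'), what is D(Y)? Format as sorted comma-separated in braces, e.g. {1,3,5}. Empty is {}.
Constraint 1 (X < Y) on D(X)={3,4,5,6,7} D(Y)={3,4,5,6,7,8}: Y {3,4,5,6,7,8}->{4,5,6,7,8}
So after constraint 1: D(Y) = {4,5,6,7,8}

Answer: {4,5,6,7,8}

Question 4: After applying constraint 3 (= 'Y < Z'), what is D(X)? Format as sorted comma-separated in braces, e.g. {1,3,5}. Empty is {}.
Answer: {3,4,5,6,7}

Derivation:
Constraint 1 (X < Y) on D(X)={3,4,5,6,7} D(Y)={3,4,5,6,7,8}: Y {3,4,5,6,7,8}->{4,5,6,7,8}
Constraint 2 (X != V) on D(X)={3,4,5,6,7} D(V)={3,5,6,7,8}: no change
Constraint 3 (Y < Z) on D(Y)={4,5,6,7,8} D(Z)={3,6,7}: Y {4,5,6,7,8}->{4,5,6}; Z {3,6,7}->{6,7}
So after constraint 3: D(X) = {3,4,5,6,7}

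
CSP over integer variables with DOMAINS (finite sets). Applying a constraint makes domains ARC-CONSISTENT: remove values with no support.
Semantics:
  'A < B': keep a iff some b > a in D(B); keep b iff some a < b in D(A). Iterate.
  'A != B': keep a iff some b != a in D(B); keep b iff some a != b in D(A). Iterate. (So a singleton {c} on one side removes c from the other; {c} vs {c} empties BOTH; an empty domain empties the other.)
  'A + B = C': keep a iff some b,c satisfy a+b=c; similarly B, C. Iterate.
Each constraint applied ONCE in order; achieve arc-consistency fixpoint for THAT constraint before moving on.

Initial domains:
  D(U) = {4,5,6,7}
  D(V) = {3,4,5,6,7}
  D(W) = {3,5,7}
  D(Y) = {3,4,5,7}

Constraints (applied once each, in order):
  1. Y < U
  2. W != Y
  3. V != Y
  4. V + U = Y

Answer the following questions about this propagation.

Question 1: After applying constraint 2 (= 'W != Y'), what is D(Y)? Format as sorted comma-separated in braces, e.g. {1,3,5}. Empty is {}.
Constraint 1 (Y < U) on D(Y)={3,4,5,7} D(U)={4,5,6,7}: Y {3,4,5,7}->{3,4,5}
Constraint 2 (W != Y) on D(W)={3,5,7} D(Y)={3,4,5}: no change
So after constraint 2: D(Y) = {3,4,5}

Answer: {3,4,5}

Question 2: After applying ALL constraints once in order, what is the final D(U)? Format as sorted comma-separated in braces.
Answer: {}

Derivation:
Constraint 1 (Y < U) on D(Y)={3,4,5,7} D(U)={4,5,6,7}: Y {3,4,5,7}->{3,4,5}
Constraint 2 (W != Y) on D(W)={3,5,7} D(Y)={3,4,5}: no change
Constraint 3 (V != Y) on D(V)={3,4,5,6,7} D(Y)={3,4,5}: no change
Constraint 4 (V + U = Y) on D(V)={3,4,5,6,7} D(U)={4,5,6,7} D(Y)={3,4,5}: V {3,4,5,6,7}->{}; U {4,5,6,7}->{}; Y {3,4,5}->{}
So after all 4 constraints: D(U) = {}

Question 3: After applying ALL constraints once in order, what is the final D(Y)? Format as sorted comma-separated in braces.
Constraint 1 (Y < U) on D(Y)={3,4,5,7} D(U)={4,5,6,7}: Y {3,4,5,7}->{3,4,5}
Constraint 2 (W != Y) on D(W)={3,5,7} D(Y)={3,4,5}: no change
Constraint 3 (V != Y) on D(V)={3,4,5,6,7} D(Y)={3,4,5}: no change
Constraint 4 (V + U = Y) on D(V)={3,4,5,6,7} D(U)={4,5,6,7} D(Y)={3,4,5}: V {3,4,5,6,7}->{}; U {4,5,6,7}->{}; Y {3,4,5}->{}
So after all 4 constraints: D(Y) = {}

Answer: {}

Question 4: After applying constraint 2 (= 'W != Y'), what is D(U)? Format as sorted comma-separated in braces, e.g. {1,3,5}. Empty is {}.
Constraint 1 (Y < U) on D(Y)={3,4,5,7} D(U)={4,5,6,7}: Y {3,4,5,7}->{3,4,5}
Constraint 2 (W != Y) on D(W)={3,5,7} D(Y)={3,4,5}: no change
So after constraint 2: D(U) = {4,5,6,7}

Answer: {4,5,6,7}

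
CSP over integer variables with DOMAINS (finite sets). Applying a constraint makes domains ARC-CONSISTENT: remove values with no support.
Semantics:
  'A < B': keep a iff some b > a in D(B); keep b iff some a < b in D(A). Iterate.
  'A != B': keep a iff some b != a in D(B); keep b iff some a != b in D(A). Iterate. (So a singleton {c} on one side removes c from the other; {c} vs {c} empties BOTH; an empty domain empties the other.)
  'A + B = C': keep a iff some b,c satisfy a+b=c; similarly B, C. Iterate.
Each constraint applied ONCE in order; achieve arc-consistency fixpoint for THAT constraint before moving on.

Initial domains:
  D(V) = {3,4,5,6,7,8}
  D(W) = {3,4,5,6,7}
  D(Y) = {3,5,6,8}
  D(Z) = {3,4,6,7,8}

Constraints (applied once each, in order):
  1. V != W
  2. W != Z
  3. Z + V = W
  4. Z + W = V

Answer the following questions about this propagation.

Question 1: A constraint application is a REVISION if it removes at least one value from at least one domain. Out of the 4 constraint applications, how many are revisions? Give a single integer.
Constraint 1 (V != W) on D(V)={3,4,5,6,7,8} D(W)={3,4,5,6,7}: no change => not a revision
Constraint 2 (W != Z) on D(W)={3,4,5,6,7} D(Z)={3,4,6,7,8}: no change => not a revision
Constraint 3 (Z + V = W) on D(Z)={3,4,6,7,8} D(V)={3,4,5,6,7,8} D(W)={3,4,5,6,7}: Z {3,4,6,7,8}->{3,4}; V {3,4,5,6,7,8}->{3,4}; W {3,4,5,6,7}->{6,7} => REVISION
Constraint 4 (Z + W = V) on D(Z)={3,4} D(W)={6,7} D(V)={3,4}: Z {3,4}->{}; W {6,7}->{}; V {3,4}->{} => REVISION
Total revisions = 2

Answer: 2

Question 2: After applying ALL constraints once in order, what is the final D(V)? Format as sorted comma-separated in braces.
Constraint 1 (V != W) on D(V)={3,4,5,6,7,8} D(W)={3,4,5,6,7}: no change
Constraint 2 (W != Z) on D(W)={3,4,5,6,7} D(Z)={3,4,6,7,8}: no change
Constraint 3 (Z + V = W) on D(Z)={3,4,6,7,8} D(V)={3,4,5,6,7,8} D(W)={3,4,5,6,7}: Z {3,4,6,7,8}->{3,4}; V {3,4,5,6,7,8}->{3,4}; W {3,4,5,6,7}->{6,7}
Constraint 4 (Z + W = V) on D(Z)={3,4} D(W)={6,7} D(V)={3,4}: Z {3,4}->{}; W {6,7}->{}; V {3,4}->{}
So after all 4 constraints: D(V) = {}

Answer: {}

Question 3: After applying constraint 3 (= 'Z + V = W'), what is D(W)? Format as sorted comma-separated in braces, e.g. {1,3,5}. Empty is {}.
Constraint 1 (V != W) on D(V)={3,4,5,6,7,8} D(W)={3,4,5,6,7}: no change
Constraint 2 (W != Z) on D(W)={3,4,5,6,7} D(Z)={3,4,6,7,8}: no change
Constraint 3 (Z + V = W) on D(Z)={3,4,6,7,8} D(V)={3,4,5,6,7,8} D(W)={3,4,5,6,7}: Z {3,4,6,7,8}->{3,4}; V {3,4,5,6,7,8}->{3,4}; W {3,4,5,6,7}->{6,7}
So after constraint 3: D(W) = {6,7}

Answer: {6,7}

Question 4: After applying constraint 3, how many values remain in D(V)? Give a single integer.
Constraint 1 (V != W) on D(V)={3,4,5,6,7,8} D(W)={3,4,5,6,7}: no change
Constraint 2 (W != Z) on D(W)={3,4,5,6,7} D(Z)={3,4,6,7,8}: no change
Constraint 3 (Z + V = W) on D(Z)={3,4,6,7,8} D(V)={3,4,5,6,7,8} D(W)={3,4,5,6,7}: Z {3,4,6,7,8}->{3,4}; V {3,4,5,6,7,8}->{3,4}; W {3,4,5,6,7}->{6,7}
So after constraint 3: D(V)={3,4}, size = 2

Answer: 2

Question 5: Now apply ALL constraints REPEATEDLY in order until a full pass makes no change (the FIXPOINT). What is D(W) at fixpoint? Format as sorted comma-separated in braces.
Answer: {}

Derivation:
pass 0 (initial): D(W)={3,4,5,6,7}
pass 1: V {3,4,5,6,7,8}->{}; W {3,4,5,6,7}->{}; Z {3,4,6,7,8}->{}
pass 2: no change
Fixpoint after 2 passes: D(W) = {}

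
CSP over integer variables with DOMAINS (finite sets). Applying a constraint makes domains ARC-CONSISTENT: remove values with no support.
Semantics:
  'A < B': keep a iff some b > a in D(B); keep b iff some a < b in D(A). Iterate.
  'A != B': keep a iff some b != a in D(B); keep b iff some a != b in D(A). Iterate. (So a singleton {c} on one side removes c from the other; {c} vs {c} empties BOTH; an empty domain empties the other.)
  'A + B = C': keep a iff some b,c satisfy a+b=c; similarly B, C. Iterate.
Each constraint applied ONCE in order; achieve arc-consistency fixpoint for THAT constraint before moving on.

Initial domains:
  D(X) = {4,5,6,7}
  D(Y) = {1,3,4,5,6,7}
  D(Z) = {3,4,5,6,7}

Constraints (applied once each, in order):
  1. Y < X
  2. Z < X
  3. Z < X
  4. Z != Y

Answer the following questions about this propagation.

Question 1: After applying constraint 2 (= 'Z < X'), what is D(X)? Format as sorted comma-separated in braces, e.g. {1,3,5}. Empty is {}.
Answer: {4,5,6,7}

Derivation:
Constraint 1 (Y < X) on D(Y)={1,3,4,5,6,7} D(X)={4,5,6,7}: Y {1,3,4,5,6,7}->{1,3,4,5,6}
Constraint 2 (Z < X) on D(Z)={3,4,5,6,7} D(X)={4,5,6,7}: Z {3,4,5,6,7}->{3,4,5,6}
So after constraint 2: D(X) = {4,5,6,7}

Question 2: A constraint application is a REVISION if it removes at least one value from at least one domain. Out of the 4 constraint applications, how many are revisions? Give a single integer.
Constraint 1 (Y < X) on D(Y)={1,3,4,5,6,7} D(X)={4,5,6,7}: Y {1,3,4,5,6,7}->{1,3,4,5,6} => REVISION
Constraint 2 (Z < X) on D(Z)={3,4,5,6,7} D(X)={4,5,6,7}: Z {3,4,5,6,7}->{3,4,5,6} => REVISION
Constraint 3 (Z < X) on D(Z)={3,4,5,6} D(X)={4,5,6,7}: no change => not a revision
Constraint 4 (Z != Y) on D(Z)={3,4,5,6} D(Y)={1,3,4,5,6}: no change => not a revision
Total revisions = 2

Answer: 2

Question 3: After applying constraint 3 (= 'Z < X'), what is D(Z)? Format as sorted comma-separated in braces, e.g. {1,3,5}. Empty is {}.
Answer: {3,4,5,6}

Derivation:
Constraint 1 (Y < X) on D(Y)={1,3,4,5,6,7} D(X)={4,5,6,7}: Y {1,3,4,5,6,7}->{1,3,4,5,6}
Constraint 2 (Z < X) on D(Z)={3,4,5,6,7} D(X)={4,5,6,7}: Z {3,4,5,6,7}->{3,4,5,6}
Constraint 3 (Z < X) on D(Z)={3,4,5,6} D(X)={4,5,6,7}: no change
So after constraint 3: D(Z) = {3,4,5,6}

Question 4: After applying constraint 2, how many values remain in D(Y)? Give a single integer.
Answer: 5

Derivation:
Constraint 1 (Y < X) on D(Y)={1,3,4,5,6,7} D(X)={4,5,6,7}: Y {1,3,4,5,6,7}->{1,3,4,5,6}
Constraint 2 (Z < X) on D(Z)={3,4,5,6,7} D(X)={4,5,6,7}: Z {3,4,5,6,7}->{3,4,5,6}
So after constraint 2: D(Y)={1,3,4,5,6}, size = 5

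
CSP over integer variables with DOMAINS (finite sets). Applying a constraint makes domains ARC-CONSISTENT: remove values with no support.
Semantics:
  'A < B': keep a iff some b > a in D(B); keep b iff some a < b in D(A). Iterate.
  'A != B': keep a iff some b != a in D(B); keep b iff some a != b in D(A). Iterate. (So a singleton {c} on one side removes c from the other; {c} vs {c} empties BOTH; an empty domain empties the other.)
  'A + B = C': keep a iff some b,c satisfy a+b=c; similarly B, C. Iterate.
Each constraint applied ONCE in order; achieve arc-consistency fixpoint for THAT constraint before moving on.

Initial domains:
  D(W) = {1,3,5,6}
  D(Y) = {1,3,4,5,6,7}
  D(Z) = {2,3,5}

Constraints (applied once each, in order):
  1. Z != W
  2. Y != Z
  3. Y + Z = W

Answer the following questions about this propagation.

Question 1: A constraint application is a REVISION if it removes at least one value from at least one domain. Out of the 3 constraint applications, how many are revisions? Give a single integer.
Answer: 1

Derivation:
Constraint 1 (Z != W) on D(Z)={2,3,5} D(W)={1,3,5,6}: no change => not a revision
Constraint 2 (Y != Z) on D(Y)={1,3,4,5,6,7} D(Z)={2,3,5}: no change => not a revision
Constraint 3 (Y + Z = W) on D(Y)={1,3,4,5,6,7} D(Z)={2,3,5} D(W)={1,3,5,6}: Y {1,3,4,5,6,7}->{1,3,4}; W {1,3,5,6}->{3,5,6} => REVISION
Total revisions = 1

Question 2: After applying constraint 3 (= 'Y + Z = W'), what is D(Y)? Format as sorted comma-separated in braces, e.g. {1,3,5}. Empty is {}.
Constraint 1 (Z != W) on D(Z)={2,3,5} D(W)={1,3,5,6}: no change
Constraint 2 (Y != Z) on D(Y)={1,3,4,5,6,7} D(Z)={2,3,5}: no change
Constraint 3 (Y + Z = W) on D(Y)={1,3,4,5,6,7} D(Z)={2,3,5} D(W)={1,3,5,6}: Y {1,3,4,5,6,7}->{1,3,4}; W {1,3,5,6}->{3,5,6}
So after constraint 3: D(Y) = {1,3,4}

Answer: {1,3,4}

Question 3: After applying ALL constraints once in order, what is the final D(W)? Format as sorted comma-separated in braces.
Constraint 1 (Z != W) on D(Z)={2,3,5} D(W)={1,3,5,6}: no change
Constraint 2 (Y != Z) on D(Y)={1,3,4,5,6,7} D(Z)={2,3,5}: no change
Constraint 3 (Y + Z = W) on D(Y)={1,3,4,5,6,7} D(Z)={2,3,5} D(W)={1,3,5,6}: Y {1,3,4,5,6,7}->{1,3,4}; W {1,3,5,6}->{3,5,6}
So after all 3 constraints: D(W) = {3,5,6}

Answer: {3,5,6}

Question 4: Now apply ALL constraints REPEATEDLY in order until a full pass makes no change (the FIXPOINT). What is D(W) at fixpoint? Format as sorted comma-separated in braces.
pass 0 (initial): D(W)={1,3,5,6}
pass 1: W {1,3,5,6}->{3,5,6}; Y {1,3,4,5,6,7}->{1,3,4}
pass 2: no change
Fixpoint after 2 passes: D(W) = {3,5,6}

Answer: {3,5,6}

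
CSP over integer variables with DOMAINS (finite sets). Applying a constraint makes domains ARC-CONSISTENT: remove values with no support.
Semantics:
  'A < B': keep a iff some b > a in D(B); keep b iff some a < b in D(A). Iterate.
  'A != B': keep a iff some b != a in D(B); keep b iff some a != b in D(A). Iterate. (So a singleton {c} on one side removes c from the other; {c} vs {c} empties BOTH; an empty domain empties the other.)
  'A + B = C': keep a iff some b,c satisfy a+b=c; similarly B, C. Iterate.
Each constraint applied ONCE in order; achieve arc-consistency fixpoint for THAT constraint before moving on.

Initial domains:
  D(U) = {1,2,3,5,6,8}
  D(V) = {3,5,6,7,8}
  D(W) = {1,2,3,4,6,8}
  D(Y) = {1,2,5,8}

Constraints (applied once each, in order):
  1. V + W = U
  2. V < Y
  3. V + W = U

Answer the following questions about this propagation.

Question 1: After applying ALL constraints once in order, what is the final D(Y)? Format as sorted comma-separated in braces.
Constraint 1 (V + W = U) on D(V)={3,5,6,7,8} D(W)={1,2,3,4,6,8} D(U)={1,2,3,5,6,8}: V {3,5,6,7,8}->{3,5,6,7}; W {1,2,3,4,6,8}->{1,2,3}; U {1,2,3,5,6,8}->{5,6,8}
Constraint 2 (V < Y) on D(V)={3,5,6,7} D(Y)={1,2,5,8}: Y {1,2,5,8}->{5,8}
Constraint 3 (V + W = U) on D(V)={3,5,6,7} D(W)={1,2,3} D(U)={5,6,8}: no change
So after all 3 constraints: D(Y) = {5,8}

Answer: {5,8}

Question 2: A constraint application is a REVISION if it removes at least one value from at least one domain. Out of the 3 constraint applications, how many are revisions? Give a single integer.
Answer: 2

Derivation:
Constraint 1 (V + W = U) on D(V)={3,5,6,7,8} D(W)={1,2,3,4,6,8} D(U)={1,2,3,5,6,8}: V {3,5,6,7,8}->{3,5,6,7}; W {1,2,3,4,6,8}->{1,2,3}; U {1,2,3,5,6,8}->{5,6,8} => REVISION
Constraint 2 (V < Y) on D(V)={3,5,6,7} D(Y)={1,2,5,8}: Y {1,2,5,8}->{5,8} => REVISION
Constraint 3 (V + W = U) on D(V)={3,5,6,7} D(W)={1,2,3} D(U)={5,6,8}: no change => not a revision
Total revisions = 2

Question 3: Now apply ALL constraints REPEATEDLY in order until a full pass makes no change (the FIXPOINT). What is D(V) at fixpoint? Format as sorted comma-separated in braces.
Answer: {3,5,6,7}

Derivation:
pass 0 (initial): D(V)={3,5,6,7,8}
pass 1: U {1,2,3,5,6,8}->{5,6,8}; V {3,5,6,7,8}->{3,5,6,7}; W {1,2,3,4,6,8}->{1,2,3}; Y {1,2,5,8}->{5,8}
pass 2: no change
Fixpoint after 2 passes: D(V) = {3,5,6,7}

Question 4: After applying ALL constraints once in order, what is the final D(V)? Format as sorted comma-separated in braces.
Answer: {3,5,6,7}

Derivation:
Constraint 1 (V + W = U) on D(V)={3,5,6,7,8} D(W)={1,2,3,4,6,8} D(U)={1,2,3,5,6,8}: V {3,5,6,7,8}->{3,5,6,7}; W {1,2,3,4,6,8}->{1,2,3}; U {1,2,3,5,6,8}->{5,6,8}
Constraint 2 (V < Y) on D(V)={3,5,6,7} D(Y)={1,2,5,8}: Y {1,2,5,8}->{5,8}
Constraint 3 (V + W = U) on D(V)={3,5,6,7} D(W)={1,2,3} D(U)={5,6,8}: no change
So after all 3 constraints: D(V) = {3,5,6,7}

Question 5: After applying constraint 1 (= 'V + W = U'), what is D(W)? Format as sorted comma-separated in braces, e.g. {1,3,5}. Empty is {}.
Constraint 1 (V + W = U) on D(V)={3,5,6,7,8} D(W)={1,2,3,4,6,8} D(U)={1,2,3,5,6,8}: V {3,5,6,7,8}->{3,5,6,7}; W {1,2,3,4,6,8}->{1,2,3}; U {1,2,3,5,6,8}->{5,6,8}
So after constraint 1: D(W) = {1,2,3}

Answer: {1,2,3}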